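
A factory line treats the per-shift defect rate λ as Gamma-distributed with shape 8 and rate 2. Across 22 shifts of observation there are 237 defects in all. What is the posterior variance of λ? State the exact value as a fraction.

245/576

Total count 237 over total exposure 22 shifts.
By Gamma–Poisson conjugacy, the posterior is Gamma(α + Σx, β + Σt) = Gamma(8 + 237, 2 + 22) = Gamma(245, 24).
Posterior variance = α'/β'² = 245/576.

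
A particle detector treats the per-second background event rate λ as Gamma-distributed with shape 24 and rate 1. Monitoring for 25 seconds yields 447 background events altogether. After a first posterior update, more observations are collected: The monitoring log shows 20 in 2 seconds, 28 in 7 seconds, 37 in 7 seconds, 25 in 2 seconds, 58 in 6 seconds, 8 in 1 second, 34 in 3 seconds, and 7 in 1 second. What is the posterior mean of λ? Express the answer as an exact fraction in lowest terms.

Total count 447 over total exposure 25 seconds.
After the first batch: Gamma(24 + 447, 1 + 25) = Gamma(471, 26).
Total count: 20 + 28 + 37 + 25 + 58 + 8 + 34 + 7 = 217.
Total exposure: 2 + 7 + 7 + 2 + 6 + 1 + 3 + 1 = 29 seconds.
After the second batch: Gamma(471 + 217, 26 + 29) = Gamma(688, 55).
Posterior mean = α'/β' = 688/55.

688/55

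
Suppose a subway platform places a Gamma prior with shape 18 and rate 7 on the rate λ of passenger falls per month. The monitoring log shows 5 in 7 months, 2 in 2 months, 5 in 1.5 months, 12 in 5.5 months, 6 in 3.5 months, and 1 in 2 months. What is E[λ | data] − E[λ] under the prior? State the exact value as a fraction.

-340/399

Total count: 5 + 2 + 5 + 12 + 6 + 1 = 31.
Total exposure: 7 + 2 + 1.5 + 5.5 + 3.5 + 2 = 21.5 months.
By Gamma–Poisson conjugacy, the posterior is Gamma(α + Σx, β + Σt) = Gamma(18 + 31, 7 + 21.5) = Gamma(49, 57/2).
Posterior mean = 49/(57/2) = 98/57; prior mean = 18/7 = 18/7. Difference = 98/57 − 18/7 = -340/399.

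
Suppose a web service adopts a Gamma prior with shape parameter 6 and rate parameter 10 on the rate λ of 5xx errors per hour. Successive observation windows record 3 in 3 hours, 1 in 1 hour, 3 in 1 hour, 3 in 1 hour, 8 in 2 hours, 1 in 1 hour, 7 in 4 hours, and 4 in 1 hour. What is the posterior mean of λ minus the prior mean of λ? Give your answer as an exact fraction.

Total count: 3 + 1 + 3 + 3 + 8 + 1 + 7 + 4 = 30.
Total exposure: 3 + 1 + 1 + 1 + 2 + 1 + 4 + 1 = 14 hours.
Gamma(α, β) with Poisson data over total exposure Σt gives posterior Gamma(α+Σx, β+Σt) = Gamma(36, 24).
Posterior mean = 36/24 = 3/2; prior mean = 6/10 = 3/5. Difference = 3/2 − 3/5 = 9/10.

9/10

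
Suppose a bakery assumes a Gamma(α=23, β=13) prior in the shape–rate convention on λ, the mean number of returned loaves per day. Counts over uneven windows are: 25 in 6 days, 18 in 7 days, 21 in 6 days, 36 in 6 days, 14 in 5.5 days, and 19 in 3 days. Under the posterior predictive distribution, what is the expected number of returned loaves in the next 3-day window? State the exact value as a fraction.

Total count: 25 + 18 + 21 + 36 + 14 + 19 = 133.
Total exposure: 6 + 7 + 6 + 6 + 5.5 + 3 = 33.5 days.
The Gamma prior is conjugate for the Poisson rate, so λ | data ~ Gamma(23+133, 13+33.5) = Gamma(156, 93/2).
Predictive mean over a 3-day window = T·E[λ|data] = 3·156/(93/2) = 312/31.

312/31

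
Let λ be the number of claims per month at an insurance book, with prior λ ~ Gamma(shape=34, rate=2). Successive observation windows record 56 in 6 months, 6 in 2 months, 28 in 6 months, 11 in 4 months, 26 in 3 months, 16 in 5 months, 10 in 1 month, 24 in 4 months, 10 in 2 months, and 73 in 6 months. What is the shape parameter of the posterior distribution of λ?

Total count: 56 + 6 + 28 + 11 + 26 + 16 + 10 + 24 + 10 + 73 = 260.
Total exposure: 6 + 2 + 6 + 4 + 3 + 5 + 1 + 4 + 2 + 6 = 39 months.
Conjugate update: add total count to the shape and total exposure to the rate, giving Gamma(294, 41).

294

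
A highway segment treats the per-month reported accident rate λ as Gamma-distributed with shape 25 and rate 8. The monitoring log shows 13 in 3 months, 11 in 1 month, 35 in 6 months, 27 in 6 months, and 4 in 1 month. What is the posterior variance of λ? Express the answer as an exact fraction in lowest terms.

Total count: 13 + 11 + 35 + 27 + 4 = 90.
Total exposure: 3 + 1 + 6 + 6 + 1 = 17 months.
Gamma(α, β) with Poisson data over total exposure Σt gives posterior Gamma(α+Σx, β+Σt) = Gamma(115, 25).
Posterior variance = α'/β'² = 115/625 = 23/125.

23/125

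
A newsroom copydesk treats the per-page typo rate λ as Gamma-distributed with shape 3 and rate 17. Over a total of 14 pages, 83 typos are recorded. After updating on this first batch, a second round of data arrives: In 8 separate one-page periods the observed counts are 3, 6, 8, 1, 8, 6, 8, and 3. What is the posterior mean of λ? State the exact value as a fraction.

43/13

Total count 83 over total exposure 14 pages.
After the first batch: Gamma(3 + 83, 17 + 14) = Gamma(86, 31).
Total count: 3 + 6 + 8 + 1 + 8 + 6 + 8 + 3 = 43.
Total exposure: 8 pages.
After the second batch: Gamma(86 + 43, 31 + 8) = Gamma(129, 39).
Posterior mean = α'/β' = 129/39 = 43/13.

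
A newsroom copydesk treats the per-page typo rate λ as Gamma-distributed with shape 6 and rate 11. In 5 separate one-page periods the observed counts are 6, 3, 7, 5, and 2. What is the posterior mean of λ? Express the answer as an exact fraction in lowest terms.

29/16

Total count: 6 + 3 + 7 + 5 + 2 = 23.
Total exposure: 5 pages.
Conjugate update: add total count to the shape and total exposure to the rate, giving Gamma(29, 16).
Posterior mean = α'/β' = 29/16.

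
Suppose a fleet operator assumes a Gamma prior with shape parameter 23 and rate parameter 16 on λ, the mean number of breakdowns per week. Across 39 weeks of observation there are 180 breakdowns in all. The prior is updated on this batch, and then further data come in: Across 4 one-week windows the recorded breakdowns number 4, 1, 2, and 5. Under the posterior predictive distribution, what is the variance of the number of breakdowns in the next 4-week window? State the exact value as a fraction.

Total count 180 over total exposure 39 weeks.
After the first batch: Gamma(23 + 180, 16 + 39) = Gamma(203, 55).
Total count: 4 + 1 + 2 + 5 = 12.
Total exposure: 4 weeks.
After the second batch: Gamma(203 + 12, 55 + 4) = Gamma(215, 59).
The posterior predictive for a window of length T is Negative Binomial with variance T·α'·(β'+T)/β'² = 4·215·63/3481 = 54180/3481.

54180/3481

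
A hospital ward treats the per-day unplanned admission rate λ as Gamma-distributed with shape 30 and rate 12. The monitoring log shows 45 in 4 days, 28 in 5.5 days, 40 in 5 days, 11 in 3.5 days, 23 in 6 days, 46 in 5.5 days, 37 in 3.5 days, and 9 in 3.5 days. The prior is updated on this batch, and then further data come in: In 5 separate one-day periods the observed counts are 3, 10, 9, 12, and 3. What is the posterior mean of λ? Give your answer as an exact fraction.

Total count: 45 + 28 + 40 + 11 + 23 + 46 + 37 + 9 = 239.
Total exposure: 4 + 5.5 + 5 + 3.5 + 6 + 5.5 + 3.5 + 3.5 = 36.5 days.
After the first batch: Gamma(30 + 239, 12 + 36.5) = Gamma(269, 97/2).
Total count: 3 + 10 + 9 + 12 + 3 = 37.
Total exposure: 5 days.
After the second batch: Gamma(269 + 37, 97/2 + 5) = Gamma(306, 107/2).
Posterior mean = α'/β' = 306/(107/2) = 612/107.

612/107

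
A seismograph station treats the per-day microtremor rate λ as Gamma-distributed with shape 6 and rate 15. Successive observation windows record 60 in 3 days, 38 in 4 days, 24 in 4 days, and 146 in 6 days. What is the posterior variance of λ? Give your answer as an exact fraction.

Total count: 60 + 38 + 24 + 146 = 268.
Total exposure: 3 + 4 + 4 + 6 = 17 days.
By Gamma–Poisson conjugacy, the posterior is Gamma(α + Σx, β + Σt) = Gamma(6 + 268, 15 + 17) = Gamma(274, 32).
Posterior variance = α'/β'² = 274/1024 = 137/512.

137/512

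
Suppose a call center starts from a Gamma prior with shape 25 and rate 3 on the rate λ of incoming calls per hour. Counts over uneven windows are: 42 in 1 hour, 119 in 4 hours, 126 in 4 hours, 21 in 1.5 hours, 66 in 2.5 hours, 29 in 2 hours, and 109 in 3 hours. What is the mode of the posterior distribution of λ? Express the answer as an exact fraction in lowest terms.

Total count: 42 + 119 + 126 + 21 + 66 + 29 + 109 = 512.
Total exposure: 1 + 4 + 4 + 1.5 + 2.5 + 2 + 3 = 18 hours.
By Gamma–Poisson conjugacy, the posterior is Gamma(α + Σx, β + Σt) = Gamma(25 + 512, 3 + 18) = Gamma(537, 21).
Posterior mode = (α'−1)/β' = 536/21.

536/21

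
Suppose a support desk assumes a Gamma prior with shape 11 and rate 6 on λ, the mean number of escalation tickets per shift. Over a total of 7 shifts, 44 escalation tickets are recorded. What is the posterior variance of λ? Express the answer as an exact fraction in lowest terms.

55/169

Total count 44 over total exposure 7 shifts.
By Gamma–Poisson conjugacy, the posterior is Gamma(α + Σx, β + Σt) = Gamma(11 + 44, 6 + 7) = Gamma(55, 13).
Posterior variance = α'/β'² = 55/169.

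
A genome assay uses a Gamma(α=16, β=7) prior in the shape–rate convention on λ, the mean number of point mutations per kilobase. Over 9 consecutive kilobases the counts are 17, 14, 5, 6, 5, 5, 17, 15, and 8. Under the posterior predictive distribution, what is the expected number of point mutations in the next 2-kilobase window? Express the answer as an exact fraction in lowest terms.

27/2

Total count: 17 + 14 + 5 + 6 + 5 + 5 + 17 + 15 + 8 = 92.
Total exposure: 9 kilobases.
Gamma(α, β) with Poisson data over total exposure Σt gives posterior Gamma(α+Σx, β+Σt) = Gamma(108, 16).
Predictive mean over a 2-kilobase window = T·E[λ|data] = 2·108/16 = 27/2.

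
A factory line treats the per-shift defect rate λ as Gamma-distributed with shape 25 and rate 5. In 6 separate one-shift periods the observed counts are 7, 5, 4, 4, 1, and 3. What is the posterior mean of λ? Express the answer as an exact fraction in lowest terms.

49/11

Total count: 7 + 5 + 4 + 4 + 1 + 3 = 24.
Total exposure: 6 shifts.
The Gamma prior is conjugate for the Poisson rate, so λ | data ~ Gamma(25+24, 5+6) = Gamma(49, 11).
Posterior mean = α'/β' = 49/11.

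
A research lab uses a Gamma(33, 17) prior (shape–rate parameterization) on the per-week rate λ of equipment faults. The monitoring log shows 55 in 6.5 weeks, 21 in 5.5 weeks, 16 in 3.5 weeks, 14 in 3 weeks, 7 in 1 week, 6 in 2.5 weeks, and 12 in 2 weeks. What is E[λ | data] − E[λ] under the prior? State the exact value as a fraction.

35/17

Total count: 55 + 21 + 16 + 14 + 7 + 6 + 12 = 131.
Total exposure: 6.5 + 5.5 + 3.5 + 3 + 1 + 2.5 + 2 = 24 weeks.
The Gamma prior is conjugate for the Poisson rate, so λ | data ~ Gamma(33+131, 17+24) = Gamma(164, 41).
Posterior mean = 164/41 = 4; prior mean = 33/17 = 33/17. Difference = 4 − 33/17 = 35/17.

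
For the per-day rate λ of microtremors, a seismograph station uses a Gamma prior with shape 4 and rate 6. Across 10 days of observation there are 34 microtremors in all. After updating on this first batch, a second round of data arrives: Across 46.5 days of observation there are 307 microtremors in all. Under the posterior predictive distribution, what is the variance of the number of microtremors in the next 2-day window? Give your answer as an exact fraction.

Total count 34 over total exposure 10 days.
After the first batch: Gamma(4 + 34, 6 + 10) = Gamma(38, 16).
Total count 307 over total exposure 46.5 days.
After the second batch: Gamma(38 + 307, 16 + 46.5) = Gamma(345, 125/2).
The posterior predictive for a window of length T is Negative Binomial with variance T·α'·(β'+T)/β'² = 2·345·(129/2)/(15625/4) = 35604/3125.

35604/3125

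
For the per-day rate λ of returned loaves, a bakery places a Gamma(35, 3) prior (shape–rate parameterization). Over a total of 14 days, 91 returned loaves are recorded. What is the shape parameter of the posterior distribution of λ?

Total count 91 over total exposure 14 days.
Gamma(α, β) with Poisson data over total exposure Σt gives posterior Gamma(α+Σx, β+Σt) = Gamma(126, 17).

126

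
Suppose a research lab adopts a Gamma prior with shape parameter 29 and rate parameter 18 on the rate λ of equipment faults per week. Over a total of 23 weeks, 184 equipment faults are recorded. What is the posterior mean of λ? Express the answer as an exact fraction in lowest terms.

Total count 184 over total exposure 23 weeks.
By Gamma–Poisson conjugacy, the posterior is Gamma(α + Σx, β + Σt) = Gamma(29 + 184, 18 + 23) = Gamma(213, 41).
Posterior mean = α'/β' = 213/41.

213/41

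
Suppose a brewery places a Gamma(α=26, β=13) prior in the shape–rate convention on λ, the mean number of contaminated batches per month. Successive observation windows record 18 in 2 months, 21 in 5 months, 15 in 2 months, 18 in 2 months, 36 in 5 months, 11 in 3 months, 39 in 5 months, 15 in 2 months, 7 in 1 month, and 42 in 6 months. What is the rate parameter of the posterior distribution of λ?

Total count: 18 + 21 + 15 + 18 + 36 + 11 + 39 + 15 + 7 + 42 = 222.
Total exposure: 2 + 5 + 2 + 2 + 5 + 3 + 5 + 2 + 1 + 6 = 33 months.
The Gamma prior is conjugate for the Poisson rate, so λ | data ~ Gamma(26+222, 13+33) = Gamma(248, 46).

46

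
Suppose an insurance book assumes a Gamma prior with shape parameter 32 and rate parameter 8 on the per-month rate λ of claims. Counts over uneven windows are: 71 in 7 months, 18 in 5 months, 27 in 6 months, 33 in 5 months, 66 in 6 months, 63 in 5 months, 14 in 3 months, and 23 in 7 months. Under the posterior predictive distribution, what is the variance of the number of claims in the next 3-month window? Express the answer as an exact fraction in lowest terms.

Total count: 71 + 18 + 27 + 33 + 66 + 63 + 14 + 23 = 315.
Total exposure: 7 + 5 + 6 + 5 + 6 + 5 + 3 + 7 = 44 months.
Posterior: α' = 32 + 315 = 347, β' = 8 + 44 = 52.
The posterior predictive for a window of length T is Negative Binomial with variance T·α'·(β'+T)/β'² = 3·347·55/2704 = 57255/2704.

57255/2704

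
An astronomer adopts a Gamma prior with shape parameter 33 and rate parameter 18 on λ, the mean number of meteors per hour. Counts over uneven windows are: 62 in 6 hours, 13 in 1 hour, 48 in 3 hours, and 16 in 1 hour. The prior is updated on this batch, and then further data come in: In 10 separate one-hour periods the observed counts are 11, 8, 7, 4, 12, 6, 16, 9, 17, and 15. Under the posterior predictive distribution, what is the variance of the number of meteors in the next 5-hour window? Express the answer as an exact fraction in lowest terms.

Total count: 62 + 13 + 48 + 16 = 139.
Total exposure: 6 + 1 + 3 + 1 = 11 hours.
After the first batch: Gamma(33 + 139, 18 + 11) = Gamma(172, 29).
Total count: 11 + 8 + 7 + 4 + 12 + 6 + 16 + 9 + 17 + 15 = 105.
Total exposure: 10 hours.
After the second batch: Gamma(172 + 105, 29 + 10) = Gamma(277, 39).
The posterior predictive for a window of length T is Negative Binomial with variance T·α'·(β'+T)/β'² = 5·277·44/1521 = 60940/1521.

60940/1521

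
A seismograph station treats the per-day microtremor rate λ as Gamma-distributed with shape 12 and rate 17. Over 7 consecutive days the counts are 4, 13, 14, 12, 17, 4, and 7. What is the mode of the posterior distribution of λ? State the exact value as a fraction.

Total count: 4 + 13 + 14 + 12 + 17 + 4 + 7 = 71.
Total exposure: 7 days.
By Gamma–Poisson conjugacy, the posterior is Gamma(α + Σx, β + Σt) = Gamma(12 + 71, 17 + 7) = Gamma(83, 24).
Posterior mode = (α'−1)/β' = 82/24 = 41/12.

41/12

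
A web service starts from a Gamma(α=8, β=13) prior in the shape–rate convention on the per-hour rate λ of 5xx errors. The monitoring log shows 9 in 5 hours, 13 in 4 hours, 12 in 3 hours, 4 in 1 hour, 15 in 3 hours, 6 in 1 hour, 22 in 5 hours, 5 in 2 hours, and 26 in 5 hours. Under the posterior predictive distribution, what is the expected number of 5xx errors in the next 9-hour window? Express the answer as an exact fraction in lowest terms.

180/7

Total count: 9 + 13 + 12 + 4 + 15 + 6 + 22 + 5 + 26 = 112.
Total exposure: 5 + 4 + 3 + 1 + 3 + 1 + 5 + 2 + 5 = 29 hours.
Gamma(α, β) with Poisson data over total exposure Σt gives posterior Gamma(α+Σx, β+Σt) = Gamma(120, 42).
Predictive mean over a 9-hour window = T·E[λ|data] = 9·120/42 = 180/7.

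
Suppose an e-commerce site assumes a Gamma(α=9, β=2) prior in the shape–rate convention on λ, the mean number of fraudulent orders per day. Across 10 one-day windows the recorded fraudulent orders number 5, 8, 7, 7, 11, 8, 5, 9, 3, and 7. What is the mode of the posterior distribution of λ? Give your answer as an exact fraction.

13/2

Total count: 5 + 8 + 7 + 7 + 11 + 8 + 5 + 9 + 3 + 7 = 70.
Total exposure: 10 days.
The Gamma prior is conjugate for the Poisson rate, so λ | data ~ Gamma(9+70, 2+10) = Gamma(79, 12).
Posterior mode = (α'−1)/β' = 78/12 = 13/2.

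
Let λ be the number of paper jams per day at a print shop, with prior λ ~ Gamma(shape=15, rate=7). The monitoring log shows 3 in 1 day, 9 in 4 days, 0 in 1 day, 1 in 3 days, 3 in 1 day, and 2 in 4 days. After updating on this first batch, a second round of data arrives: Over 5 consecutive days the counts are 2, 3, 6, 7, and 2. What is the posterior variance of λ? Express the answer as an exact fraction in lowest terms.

53/676

Total count: 3 + 9 + 0 + 1 + 3 + 2 = 18.
Total exposure: 1 + 4 + 1 + 3 + 1 + 4 = 14 days.
After the first batch: Gamma(15 + 18, 7 + 14) = Gamma(33, 21).
Total count: 2 + 3 + 6 + 7 + 2 = 20.
Total exposure: 5 days.
After the second batch: Gamma(33 + 20, 21 + 5) = Gamma(53, 26).
Posterior variance = α'/β'² = 53/676.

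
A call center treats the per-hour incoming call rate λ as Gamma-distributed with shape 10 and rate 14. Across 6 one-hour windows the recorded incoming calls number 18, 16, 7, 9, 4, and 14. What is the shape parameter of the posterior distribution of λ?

78

Total count: 18 + 16 + 7 + 9 + 4 + 14 = 68.
Total exposure: 6 hours.
By Gamma–Poisson conjugacy, the posterior is Gamma(α + Σx, β + Σt) = Gamma(10 + 68, 14 + 6) = Gamma(78, 20).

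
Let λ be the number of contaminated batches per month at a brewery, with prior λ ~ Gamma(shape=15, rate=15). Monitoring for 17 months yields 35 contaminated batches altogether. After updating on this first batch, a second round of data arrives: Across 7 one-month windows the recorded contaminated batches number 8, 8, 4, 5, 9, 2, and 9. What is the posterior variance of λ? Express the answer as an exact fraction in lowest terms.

95/1521

Total count 35 over total exposure 17 months.
After the first batch: Gamma(15 + 35, 15 + 17) = Gamma(50, 32).
Total count: 8 + 8 + 4 + 5 + 9 + 2 + 9 = 45.
Total exposure: 7 months.
After the second batch: Gamma(50 + 45, 32 + 7) = Gamma(95, 39).
Posterior variance = α'/β'² = 95/1521.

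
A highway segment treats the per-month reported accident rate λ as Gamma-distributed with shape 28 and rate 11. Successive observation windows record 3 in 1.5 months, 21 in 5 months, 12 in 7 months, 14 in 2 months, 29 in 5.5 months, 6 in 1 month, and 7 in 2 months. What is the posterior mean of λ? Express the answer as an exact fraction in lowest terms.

Total count: 3 + 21 + 12 + 14 + 29 + 6 + 7 = 92.
Total exposure: 1.5 + 5 + 7 + 2 + 5.5 + 1 + 2 = 24 months.
Gamma(α, β) with Poisson data over total exposure Σt gives posterior Gamma(α+Σx, β+Σt) = Gamma(120, 35).
Posterior mean = α'/β' = 120/35 = 24/7.

24/7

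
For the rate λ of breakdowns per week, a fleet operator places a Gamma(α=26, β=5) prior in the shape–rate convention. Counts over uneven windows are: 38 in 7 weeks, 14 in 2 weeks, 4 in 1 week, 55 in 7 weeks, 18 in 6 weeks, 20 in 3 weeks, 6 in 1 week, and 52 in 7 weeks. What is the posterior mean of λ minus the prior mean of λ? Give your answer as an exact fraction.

151/195

Total count: 38 + 14 + 4 + 55 + 18 + 20 + 6 + 52 = 207.
Total exposure: 7 + 2 + 1 + 7 + 6 + 3 + 1 + 7 = 34 weeks.
Gamma(α, β) with Poisson data over total exposure Σt gives posterior Gamma(α+Σx, β+Σt) = Gamma(233, 39).
Posterior mean = 233/39 = 233/39; prior mean = 26/5 = 26/5. Difference = 233/39 − 26/5 = 151/195.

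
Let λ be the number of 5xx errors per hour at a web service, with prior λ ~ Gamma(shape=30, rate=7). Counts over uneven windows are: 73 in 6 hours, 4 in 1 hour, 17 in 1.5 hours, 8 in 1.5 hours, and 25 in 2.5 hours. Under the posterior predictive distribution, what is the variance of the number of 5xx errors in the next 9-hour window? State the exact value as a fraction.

17898/169

Total count: 73 + 4 + 17 + 8 + 25 = 127.
Total exposure: 6 + 1 + 1.5 + 1.5 + 2.5 = 12.5 hours.
By Gamma–Poisson conjugacy, the posterior is Gamma(α + Σx, β + Σt) = Gamma(30 + 127, 7 + 12.5) = Gamma(157, 39/2).
The posterior predictive for a window of length T is Negative Binomial with variance T·α'·(β'+T)/β'² = 9·157·(57/2)/(1521/4) = 17898/169.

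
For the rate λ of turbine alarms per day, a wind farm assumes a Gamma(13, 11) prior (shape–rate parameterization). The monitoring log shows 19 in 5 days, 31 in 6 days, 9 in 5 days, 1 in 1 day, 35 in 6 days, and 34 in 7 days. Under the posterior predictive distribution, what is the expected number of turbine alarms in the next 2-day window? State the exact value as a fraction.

284/41

Total count: 19 + 31 + 9 + 1 + 35 + 34 = 129.
Total exposure: 5 + 6 + 5 + 1 + 6 + 7 = 30 days.
By Gamma–Poisson conjugacy, the posterior is Gamma(α + Σx, β + Σt) = Gamma(13 + 129, 11 + 30) = Gamma(142, 41).
Predictive mean over a 2-day window = T·E[λ|data] = 2·142/41 = 284/41.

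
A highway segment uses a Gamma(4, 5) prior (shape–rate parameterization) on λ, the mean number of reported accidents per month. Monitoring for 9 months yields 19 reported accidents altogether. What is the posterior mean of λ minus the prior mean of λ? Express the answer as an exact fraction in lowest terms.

59/70

Total count 19 over total exposure 9 months.
Posterior: α' = 4 + 19 = 23, β' = 5 + 9 = 14.
Posterior mean = 23/14 = 23/14; prior mean = 4/5 = 4/5. Difference = 23/14 − 4/5 = 59/70.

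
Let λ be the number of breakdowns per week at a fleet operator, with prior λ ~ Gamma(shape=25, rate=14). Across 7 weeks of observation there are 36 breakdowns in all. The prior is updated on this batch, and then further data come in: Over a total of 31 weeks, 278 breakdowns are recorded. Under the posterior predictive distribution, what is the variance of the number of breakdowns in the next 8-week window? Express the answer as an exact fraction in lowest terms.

10170/169

Total count 36 over total exposure 7 weeks.
After the first batch: Gamma(25 + 36, 14 + 7) = Gamma(61, 21).
Total count 278 over total exposure 31 weeks.
After the second batch: Gamma(61 + 278, 21 + 31) = Gamma(339, 52).
The posterior predictive for a window of length T is Negative Binomial with variance T·α'·(β'+T)/β'² = 8·339·60/2704 = 10170/169.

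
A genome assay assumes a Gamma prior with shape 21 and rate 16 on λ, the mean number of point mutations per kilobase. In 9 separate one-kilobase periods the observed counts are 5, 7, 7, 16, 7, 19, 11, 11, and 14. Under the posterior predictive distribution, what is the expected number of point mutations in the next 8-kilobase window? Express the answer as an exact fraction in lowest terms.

944/25

Total count: 5 + 7 + 7 + 16 + 7 + 19 + 11 + 11 + 14 = 97.
Total exposure: 9 kilobases.
Posterior: α' = 21 + 97 = 118, β' = 16 + 9 = 25.
Predictive mean over an 8-kilobase window = T·E[λ|data] = 8·118/25 = 944/25.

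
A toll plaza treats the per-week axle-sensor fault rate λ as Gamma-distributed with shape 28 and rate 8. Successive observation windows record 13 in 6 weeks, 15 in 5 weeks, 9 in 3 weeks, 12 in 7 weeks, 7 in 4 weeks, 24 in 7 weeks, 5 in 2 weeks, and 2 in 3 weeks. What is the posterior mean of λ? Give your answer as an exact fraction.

23/9

Total count: 13 + 15 + 9 + 12 + 7 + 24 + 5 + 2 = 87.
Total exposure: 6 + 5 + 3 + 7 + 4 + 7 + 2 + 3 = 37 weeks.
The Gamma prior is conjugate for the Poisson rate, so λ | data ~ Gamma(28+87, 8+37) = Gamma(115, 45).
Posterior mean = α'/β' = 115/45 = 23/9.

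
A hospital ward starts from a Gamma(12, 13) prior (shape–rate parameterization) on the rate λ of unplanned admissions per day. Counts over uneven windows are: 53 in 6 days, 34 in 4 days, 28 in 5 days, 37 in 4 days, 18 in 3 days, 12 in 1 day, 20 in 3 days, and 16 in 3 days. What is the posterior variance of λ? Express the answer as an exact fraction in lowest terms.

Total count: 53 + 34 + 28 + 37 + 18 + 12 + 20 + 16 = 218.
Total exposure: 6 + 4 + 5 + 4 + 3 + 1 + 3 + 3 = 29 days.
The Gamma prior is conjugate for the Poisson rate, so λ | data ~ Gamma(12+218, 13+29) = Gamma(230, 42).
Posterior variance = α'/β'² = 230/1764 = 115/882.

115/882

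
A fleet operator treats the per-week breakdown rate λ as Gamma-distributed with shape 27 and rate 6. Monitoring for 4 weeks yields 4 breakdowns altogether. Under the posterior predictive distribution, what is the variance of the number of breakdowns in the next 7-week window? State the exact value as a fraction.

3689/100

Total count 4 over total exposure 4 weeks.
The Gamma prior is conjugate for the Poisson rate, so λ | data ~ Gamma(27+4, 6+4) = Gamma(31, 10).
The posterior predictive for a window of length T is Negative Binomial with variance T·α'·(β'+T)/β'² = 7·31·17/100 = 3689/100.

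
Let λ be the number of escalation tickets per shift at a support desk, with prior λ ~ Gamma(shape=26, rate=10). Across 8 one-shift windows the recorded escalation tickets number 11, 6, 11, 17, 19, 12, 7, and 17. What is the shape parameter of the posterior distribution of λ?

126

Total count: 11 + 6 + 11 + 17 + 19 + 12 + 7 + 17 = 100.
Total exposure: 8 shifts.
Posterior: α' = 26 + 100 = 126, β' = 10 + 8 = 18.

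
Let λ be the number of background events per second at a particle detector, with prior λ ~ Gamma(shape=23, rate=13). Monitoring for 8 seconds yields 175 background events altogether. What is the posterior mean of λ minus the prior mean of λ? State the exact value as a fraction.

Total count 175 over total exposure 8 seconds.
The Gamma prior is conjugate for the Poisson rate, so λ | data ~ Gamma(23+175, 13+8) = Gamma(198, 21).
Posterior mean = 198/21 = 66/7; prior mean = 23/13 = 23/13. Difference = 66/7 − 23/13 = 697/91.

697/91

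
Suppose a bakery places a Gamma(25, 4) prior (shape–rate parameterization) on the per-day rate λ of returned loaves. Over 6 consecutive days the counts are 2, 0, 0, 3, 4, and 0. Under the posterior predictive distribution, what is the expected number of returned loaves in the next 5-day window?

17

Total count: 2 + 0 + 0 + 3 + 4 + 0 = 9.
Total exposure: 6 days.
By Gamma–Poisson conjugacy, the posterior is Gamma(α + Σx, β + Σt) = Gamma(25 + 9, 4 + 6) = Gamma(34, 10).
Predictive mean over a 5-day window = T·E[λ|data] = 5·34/10 = 17.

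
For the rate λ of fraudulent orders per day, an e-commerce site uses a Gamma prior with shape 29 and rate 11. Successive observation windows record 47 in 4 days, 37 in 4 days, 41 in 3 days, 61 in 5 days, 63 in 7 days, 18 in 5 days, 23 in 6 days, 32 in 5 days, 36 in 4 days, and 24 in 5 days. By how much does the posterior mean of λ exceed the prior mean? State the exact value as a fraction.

2810/649

Total count: 47 + 37 + 41 + 61 + 63 + 18 + 23 + 32 + 36 + 24 = 382.
Total exposure: 4 + 4 + 3 + 5 + 7 + 5 + 6 + 5 + 4 + 5 = 48 days.
Gamma(α, β) with Poisson data over total exposure Σt gives posterior Gamma(α+Σx, β+Σt) = Gamma(411, 59).
Posterior mean = 411/59 = 411/59; prior mean = 29/11 = 29/11. Difference = 411/59 − 29/11 = 2810/649.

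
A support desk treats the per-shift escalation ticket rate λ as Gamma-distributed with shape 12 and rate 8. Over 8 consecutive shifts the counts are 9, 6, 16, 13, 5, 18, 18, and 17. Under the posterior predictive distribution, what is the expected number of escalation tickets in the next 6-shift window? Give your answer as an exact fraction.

171/4

Total count: 9 + 6 + 16 + 13 + 5 + 18 + 18 + 17 = 102.
Total exposure: 8 shifts.
By Gamma–Poisson conjugacy, the posterior is Gamma(α + Σx, β + Σt) = Gamma(12 + 102, 8 + 8) = Gamma(114, 16).
Predictive mean over a 6-shift window = T·E[λ|data] = 6·114/16 = 171/4.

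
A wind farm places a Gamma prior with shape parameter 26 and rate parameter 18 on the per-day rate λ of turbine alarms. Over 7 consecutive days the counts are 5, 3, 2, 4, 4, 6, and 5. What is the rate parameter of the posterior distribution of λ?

25

Total count: 5 + 3 + 2 + 4 + 4 + 6 + 5 = 29.
Total exposure: 7 days.
Gamma(α, β) with Poisson data over total exposure Σt gives posterior Gamma(α+Σx, β+Σt) = Gamma(55, 25).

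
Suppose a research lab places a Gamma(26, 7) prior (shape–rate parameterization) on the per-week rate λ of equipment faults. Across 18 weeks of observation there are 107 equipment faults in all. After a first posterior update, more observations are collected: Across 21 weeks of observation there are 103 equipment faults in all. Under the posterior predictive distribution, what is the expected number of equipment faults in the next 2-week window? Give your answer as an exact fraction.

Total count 107 over total exposure 18 weeks.
After the first batch: Gamma(26 + 107, 7 + 18) = Gamma(133, 25).
Total count 103 over total exposure 21 weeks.
After the second batch: Gamma(133 + 103, 25 + 21) = Gamma(236, 46).
Predictive mean over a 2-week window = T·E[λ|data] = 2·236/46 = 236/23.

236/23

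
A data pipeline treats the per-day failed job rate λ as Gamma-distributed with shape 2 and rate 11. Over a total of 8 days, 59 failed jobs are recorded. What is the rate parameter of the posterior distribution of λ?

Total count 59 over total exposure 8 days.
Gamma(α, β) with Poisson data over total exposure Σt gives posterior Gamma(α+Σx, β+Σt) = Gamma(61, 19).

19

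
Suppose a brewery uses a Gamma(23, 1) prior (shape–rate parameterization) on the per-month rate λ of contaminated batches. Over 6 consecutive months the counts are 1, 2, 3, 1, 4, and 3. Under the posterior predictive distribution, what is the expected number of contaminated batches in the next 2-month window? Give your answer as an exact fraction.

Total count: 1 + 2 + 3 + 1 + 4 + 3 = 14.
Total exposure: 6 months.
By Gamma–Poisson conjugacy, the posterior is Gamma(α + Σx, β + Σt) = Gamma(23 + 14, 1 + 6) = Gamma(37, 7).
Predictive mean over a 2-month window = T·E[λ|data] = 2·37/7 = 74/7.

74/7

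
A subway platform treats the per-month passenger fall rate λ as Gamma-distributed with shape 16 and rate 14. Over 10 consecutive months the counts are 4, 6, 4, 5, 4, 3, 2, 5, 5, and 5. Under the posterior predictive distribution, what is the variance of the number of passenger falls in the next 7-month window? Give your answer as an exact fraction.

Total count: 4 + 6 + 4 + 5 + 4 + 3 + 2 + 5 + 5 + 5 = 43.
Total exposure: 10 months.
Conjugate update: add total count to the shape and total exposure to the rate, giving Gamma(59, 24).
The posterior predictive for a window of length T is Negative Binomial with variance T·α'·(β'+T)/β'² = 7·59·31/576 = 12803/576.

12803/576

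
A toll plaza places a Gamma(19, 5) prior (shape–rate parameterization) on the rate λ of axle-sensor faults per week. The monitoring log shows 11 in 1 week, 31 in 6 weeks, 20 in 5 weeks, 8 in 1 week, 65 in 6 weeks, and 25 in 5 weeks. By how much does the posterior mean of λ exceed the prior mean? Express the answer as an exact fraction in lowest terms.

344/145

Total count: 11 + 31 + 20 + 8 + 65 + 25 = 160.
Total exposure: 1 + 6 + 5 + 1 + 6 + 5 = 24 weeks.
By Gamma–Poisson conjugacy, the posterior is Gamma(α + Σx, β + Σt) = Gamma(19 + 160, 5 + 24) = Gamma(179, 29).
Posterior mean = 179/29 = 179/29; prior mean = 19/5 = 19/5. Difference = 179/29 − 19/5 = 344/145.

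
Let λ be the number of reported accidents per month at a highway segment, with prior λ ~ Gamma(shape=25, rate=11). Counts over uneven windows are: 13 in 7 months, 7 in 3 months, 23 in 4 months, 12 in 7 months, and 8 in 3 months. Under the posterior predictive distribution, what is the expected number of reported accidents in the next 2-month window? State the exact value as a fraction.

Total count: 13 + 7 + 23 + 12 + 8 = 63.
Total exposure: 7 + 3 + 4 + 7 + 3 = 24 months.
The Gamma prior is conjugate for the Poisson rate, so λ | data ~ Gamma(25+63, 11+24) = Gamma(88, 35).
Predictive mean over a 2-month window = T·E[λ|data] = 2·88/35 = 176/35.

176/35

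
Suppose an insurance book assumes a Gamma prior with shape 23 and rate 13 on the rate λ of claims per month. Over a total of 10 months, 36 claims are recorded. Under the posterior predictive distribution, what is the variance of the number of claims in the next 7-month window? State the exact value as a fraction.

12390/529

Total count 36 over total exposure 10 months.
Conjugate update: add total count to the shape and total exposure to the rate, giving Gamma(59, 23).
The posterior predictive for a window of length T is Negative Binomial with variance T·α'·(β'+T)/β'² = 7·59·30/529 = 12390/529.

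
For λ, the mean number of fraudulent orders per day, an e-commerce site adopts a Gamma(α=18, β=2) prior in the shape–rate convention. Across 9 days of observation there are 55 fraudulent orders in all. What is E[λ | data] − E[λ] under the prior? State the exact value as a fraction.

Total count 55 over total exposure 9 days.
By Gamma–Poisson conjugacy, the posterior is Gamma(α + Σx, β + Σt) = Gamma(18 + 55, 2 + 9) = Gamma(73, 11).
Posterior mean = 73/11 = 73/11; prior mean = 18/2 = 9. Difference = 73/11 − 9 = -26/11.

-26/11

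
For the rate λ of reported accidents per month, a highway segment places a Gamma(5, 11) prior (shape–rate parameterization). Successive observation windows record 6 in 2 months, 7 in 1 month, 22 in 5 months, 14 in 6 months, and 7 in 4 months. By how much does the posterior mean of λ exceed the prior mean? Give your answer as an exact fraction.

526/319

Total count: 6 + 7 + 22 + 14 + 7 = 56.
Total exposure: 2 + 1 + 5 + 6 + 4 = 18 months.
The Gamma prior is conjugate for the Poisson rate, so λ | data ~ Gamma(5+56, 11+18) = Gamma(61, 29).
Posterior mean = 61/29 = 61/29; prior mean = 5/11 = 5/11. Difference = 61/29 − 5/11 = 526/319.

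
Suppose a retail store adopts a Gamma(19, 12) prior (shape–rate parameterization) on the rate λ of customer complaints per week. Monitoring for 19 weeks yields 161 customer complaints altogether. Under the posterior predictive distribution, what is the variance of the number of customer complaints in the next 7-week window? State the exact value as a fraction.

47880/961

Total count 161 over total exposure 19 weeks.
By Gamma–Poisson conjugacy, the posterior is Gamma(α + Σx, β + Σt) = Gamma(19 + 161, 12 + 19) = Gamma(180, 31).
The posterior predictive for a window of length T is Negative Binomial with variance T·α'·(β'+T)/β'² = 7·180·38/961 = 47880/961.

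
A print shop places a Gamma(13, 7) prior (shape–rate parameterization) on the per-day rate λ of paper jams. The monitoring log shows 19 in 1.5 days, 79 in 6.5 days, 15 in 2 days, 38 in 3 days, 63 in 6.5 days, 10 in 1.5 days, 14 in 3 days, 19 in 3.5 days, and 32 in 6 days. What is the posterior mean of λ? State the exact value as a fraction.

Total count: 19 + 79 + 15 + 38 + 63 + 10 + 14 + 19 + 32 = 289.
Total exposure: 1.5 + 6.5 + 2 + 3 + 6.5 + 1.5 + 3 + 3.5 + 6 = 33.5 days.
Gamma(α, β) with Poisson data over total exposure Σt gives posterior Gamma(α+Σx, β+Σt) = Gamma(302, 81/2).
Posterior mean = α'/β' = 302/(81/2) = 604/81.

604/81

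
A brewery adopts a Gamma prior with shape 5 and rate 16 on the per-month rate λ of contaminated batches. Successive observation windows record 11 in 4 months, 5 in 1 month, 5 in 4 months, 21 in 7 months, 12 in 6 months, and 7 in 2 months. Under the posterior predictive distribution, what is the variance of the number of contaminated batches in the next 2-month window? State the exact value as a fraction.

693/200

Total count: 11 + 5 + 5 + 21 + 12 + 7 = 61.
Total exposure: 4 + 1 + 4 + 7 + 6 + 2 = 24 months.
Gamma(α, β) with Poisson data over total exposure Σt gives posterior Gamma(α+Σx, β+Σt) = Gamma(66, 40).
The posterior predictive for a window of length T is Negative Binomial with variance T·α'·(β'+T)/β'² = 2·66·42/1600 = 693/200.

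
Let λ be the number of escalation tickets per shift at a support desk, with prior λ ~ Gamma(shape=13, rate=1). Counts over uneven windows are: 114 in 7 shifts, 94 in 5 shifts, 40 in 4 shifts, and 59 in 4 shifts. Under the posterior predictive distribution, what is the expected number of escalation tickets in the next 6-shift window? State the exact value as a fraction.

Total count: 114 + 94 + 40 + 59 = 307.
Total exposure: 7 + 5 + 4 + 4 = 20 shifts.
Conjugate update: add total count to the shape and total exposure to the rate, giving Gamma(320, 21).
Predictive mean over a 6-shift window = T·E[λ|data] = 6·320/21 = 640/7.

640/7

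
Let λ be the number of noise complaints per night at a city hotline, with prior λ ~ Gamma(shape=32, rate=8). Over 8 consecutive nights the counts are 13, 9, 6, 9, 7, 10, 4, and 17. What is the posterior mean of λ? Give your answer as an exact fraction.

Total count: 13 + 9 + 6 + 9 + 7 + 10 + 4 + 17 = 75.
Total exposure: 8 nights.
Conjugate update: add total count to the shape and total exposure to the rate, giving Gamma(107, 16).
Posterior mean = α'/β' = 107/16.

107/16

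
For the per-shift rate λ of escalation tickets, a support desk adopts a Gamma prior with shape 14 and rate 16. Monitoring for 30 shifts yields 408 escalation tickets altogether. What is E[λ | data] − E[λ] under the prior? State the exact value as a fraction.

1527/184

Total count 408 over total exposure 30 shifts.
Posterior: α' = 14 + 408 = 422, β' = 16 + 30 = 46.
Posterior mean = 422/46 = 211/23; prior mean = 14/16 = 7/8. Difference = 211/23 − 7/8 = 1527/184.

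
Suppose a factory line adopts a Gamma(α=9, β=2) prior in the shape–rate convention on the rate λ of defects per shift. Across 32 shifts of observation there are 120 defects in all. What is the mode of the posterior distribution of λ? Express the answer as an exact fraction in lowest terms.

64/17

Total count 120 over total exposure 32 shifts.
The Gamma prior is conjugate for the Poisson rate, so λ | data ~ Gamma(9+120, 2+32) = Gamma(129, 34).
Posterior mode = (α'−1)/β' = 128/34 = 64/17.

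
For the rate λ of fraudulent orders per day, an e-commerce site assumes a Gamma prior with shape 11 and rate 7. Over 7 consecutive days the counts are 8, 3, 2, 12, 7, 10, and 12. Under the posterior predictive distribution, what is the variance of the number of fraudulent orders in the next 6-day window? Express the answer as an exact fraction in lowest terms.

1950/49

Total count: 8 + 3 + 2 + 12 + 7 + 10 + 12 = 54.
Total exposure: 7 days.
Gamma(α, β) with Poisson data over total exposure Σt gives posterior Gamma(α+Σx, β+Σt) = Gamma(65, 14).
The posterior predictive for a window of length T is Negative Binomial with variance T·α'·(β'+T)/β'² = 6·65·20/196 = 1950/49.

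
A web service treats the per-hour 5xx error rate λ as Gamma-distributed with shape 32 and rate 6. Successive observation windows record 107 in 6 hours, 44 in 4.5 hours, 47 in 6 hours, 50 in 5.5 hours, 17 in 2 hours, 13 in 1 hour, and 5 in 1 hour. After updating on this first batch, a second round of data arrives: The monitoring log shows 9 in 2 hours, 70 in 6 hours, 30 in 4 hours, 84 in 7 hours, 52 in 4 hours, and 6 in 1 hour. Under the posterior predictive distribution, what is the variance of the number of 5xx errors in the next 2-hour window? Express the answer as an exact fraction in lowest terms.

Total count: 107 + 44 + 47 + 50 + 17 + 13 + 5 = 283.
Total exposure: 6 + 4.5 + 6 + 5.5 + 2 + 1 + 1 = 26 hours.
After the first batch: Gamma(32 + 283, 6 + 26) = Gamma(315, 32).
Total count: 9 + 70 + 30 + 84 + 52 + 6 = 251.
Total exposure: 2 + 6 + 4 + 7 + 4 + 1 = 24 hours.
After the second batch: Gamma(315 + 251, 32 + 24) = Gamma(566, 56).
The posterior predictive for a window of length T is Negative Binomial with variance T·α'·(β'+T)/β'² = 2·566·58/3136 = 8207/392.

8207/392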